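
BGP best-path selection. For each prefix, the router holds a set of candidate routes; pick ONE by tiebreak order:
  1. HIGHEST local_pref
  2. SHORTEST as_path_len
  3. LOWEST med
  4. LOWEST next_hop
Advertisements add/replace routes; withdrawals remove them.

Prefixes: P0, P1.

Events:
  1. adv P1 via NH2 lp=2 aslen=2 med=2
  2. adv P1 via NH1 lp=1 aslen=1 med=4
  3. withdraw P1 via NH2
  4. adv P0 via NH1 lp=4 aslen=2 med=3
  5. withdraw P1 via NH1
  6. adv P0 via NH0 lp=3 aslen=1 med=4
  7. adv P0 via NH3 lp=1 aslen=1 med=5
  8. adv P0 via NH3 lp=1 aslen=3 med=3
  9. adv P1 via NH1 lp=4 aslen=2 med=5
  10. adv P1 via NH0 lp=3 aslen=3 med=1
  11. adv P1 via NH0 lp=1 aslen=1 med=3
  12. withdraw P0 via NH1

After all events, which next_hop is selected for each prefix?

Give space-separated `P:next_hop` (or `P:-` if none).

Answer: P0:NH0 P1:NH1

Derivation:
Op 1: best P0=- P1=NH2
Op 2: best P0=- P1=NH2
Op 3: best P0=- P1=NH1
Op 4: best P0=NH1 P1=NH1
Op 5: best P0=NH1 P1=-
Op 6: best P0=NH1 P1=-
Op 7: best P0=NH1 P1=-
Op 8: best P0=NH1 P1=-
Op 9: best P0=NH1 P1=NH1
Op 10: best P0=NH1 P1=NH1
Op 11: best P0=NH1 P1=NH1
Op 12: best P0=NH0 P1=NH1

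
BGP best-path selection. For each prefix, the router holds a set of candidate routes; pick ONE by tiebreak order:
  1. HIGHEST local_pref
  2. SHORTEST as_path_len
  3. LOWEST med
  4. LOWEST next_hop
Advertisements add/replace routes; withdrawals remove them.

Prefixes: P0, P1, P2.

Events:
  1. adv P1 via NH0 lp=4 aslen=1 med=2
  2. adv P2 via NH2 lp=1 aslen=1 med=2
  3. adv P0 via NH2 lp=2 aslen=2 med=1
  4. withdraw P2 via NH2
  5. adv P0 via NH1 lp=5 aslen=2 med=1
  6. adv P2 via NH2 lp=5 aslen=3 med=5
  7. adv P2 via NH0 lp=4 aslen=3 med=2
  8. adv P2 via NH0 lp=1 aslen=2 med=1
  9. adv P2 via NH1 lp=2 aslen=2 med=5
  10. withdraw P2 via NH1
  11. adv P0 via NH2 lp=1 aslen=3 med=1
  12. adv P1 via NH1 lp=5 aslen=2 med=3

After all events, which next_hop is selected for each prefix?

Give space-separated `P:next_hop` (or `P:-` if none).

Answer: P0:NH1 P1:NH1 P2:NH2

Derivation:
Op 1: best P0=- P1=NH0 P2=-
Op 2: best P0=- P1=NH0 P2=NH2
Op 3: best P0=NH2 P1=NH0 P2=NH2
Op 4: best P0=NH2 P1=NH0 P2=-
Op 5: best P0=NH1 P1=NH0 P2=-
Op 6: best P0=NH1 P1=NH0 P2=NH2
Op 7: best P0=NH1 P1=NH0 P2=NH2
Op 8: best P0=NH1 P1=NH0 P2=NH2
Op 9: best P0=NH1 P1=NH0 P2=NH2
Op 10: best P0=NH1 P1=NH0 P2=NH2
Op 11: best P0=NH1 P1=NH0 P2=NH2
Op 12: best P0=NH1 P1=NH1 P2=NH2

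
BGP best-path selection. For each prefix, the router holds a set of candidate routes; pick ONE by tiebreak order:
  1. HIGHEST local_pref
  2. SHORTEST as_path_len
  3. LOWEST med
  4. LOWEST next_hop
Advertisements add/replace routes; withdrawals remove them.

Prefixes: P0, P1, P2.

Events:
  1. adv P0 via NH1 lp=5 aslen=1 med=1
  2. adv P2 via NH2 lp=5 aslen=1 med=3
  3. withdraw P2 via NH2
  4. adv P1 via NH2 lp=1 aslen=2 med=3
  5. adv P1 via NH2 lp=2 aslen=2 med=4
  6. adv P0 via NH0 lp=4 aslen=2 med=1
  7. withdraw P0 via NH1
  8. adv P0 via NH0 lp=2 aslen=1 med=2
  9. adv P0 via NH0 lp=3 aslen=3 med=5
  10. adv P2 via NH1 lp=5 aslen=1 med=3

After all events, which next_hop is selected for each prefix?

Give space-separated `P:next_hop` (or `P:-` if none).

Answer: P0:NH0 P1:NH2 P2:NH1

Derivation:
Op 1: best P0=NH1 P1=- P2=-
Op 2: best P0=NH1 P1=- P2=NH2
Op 3: best P0=NH1 P1=- P2=-
Op 4: best P0=NH1 P1=NH2 P2=-
Op 5: best P0=NH1 P1=NH2 P2=-
Op 6: best P0=NH1 P1=NH2 P2=-
Op 7: best P0=NH0 P1=NH2 P2=-
Op 8: best P0=NH0 P1=NH2 P2=-
Op 9: best P0=NH0 P1=NH2 P2=-
Op 10: best P0=NH0 P1=NH2 P2=NH1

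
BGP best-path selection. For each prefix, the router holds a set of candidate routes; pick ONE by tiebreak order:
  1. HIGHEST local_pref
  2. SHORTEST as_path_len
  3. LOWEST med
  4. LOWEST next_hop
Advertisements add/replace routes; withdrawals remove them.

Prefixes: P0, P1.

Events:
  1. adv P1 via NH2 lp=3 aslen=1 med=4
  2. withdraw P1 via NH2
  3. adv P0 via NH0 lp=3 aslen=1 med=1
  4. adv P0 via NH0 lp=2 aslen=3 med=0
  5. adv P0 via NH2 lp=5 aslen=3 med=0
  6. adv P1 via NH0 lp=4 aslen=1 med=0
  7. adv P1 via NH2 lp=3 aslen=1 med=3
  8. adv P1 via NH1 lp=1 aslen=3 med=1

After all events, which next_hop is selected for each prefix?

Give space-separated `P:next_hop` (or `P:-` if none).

Op 1: best P0=- P1=NH2
Op 2: best P0=- P1=-
Op 3: best P0=NH0 P1=-
Op 4: best P0=NH0 P1=-
Op 5: best P0=NH2 P1=-
Op 6: best P0=NH2 P1=NH0
Op 7: best P0=NH2 P1=NH0
Op 8: best P0=NH2 P1=NH0

Answer: P0:NH2 P1:NH0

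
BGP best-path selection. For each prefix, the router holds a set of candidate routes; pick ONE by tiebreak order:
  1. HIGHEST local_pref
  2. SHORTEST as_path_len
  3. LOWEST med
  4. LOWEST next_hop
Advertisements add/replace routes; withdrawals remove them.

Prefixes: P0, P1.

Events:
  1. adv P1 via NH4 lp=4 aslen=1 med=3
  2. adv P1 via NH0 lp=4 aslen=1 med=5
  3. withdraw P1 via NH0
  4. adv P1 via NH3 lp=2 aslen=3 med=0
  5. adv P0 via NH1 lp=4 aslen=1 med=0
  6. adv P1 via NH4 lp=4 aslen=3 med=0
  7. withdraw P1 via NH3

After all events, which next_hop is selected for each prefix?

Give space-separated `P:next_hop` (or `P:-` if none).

Op 1: best P0=- P1=NH4
Op 2: best P0=- P1=NH4
Op 3: best P0=- P1=NH4
Op 4: best P0=- P1=NH4
Op 5: best P0=NH1 P1=NH4
Op 6: best P0=NH1 P1=NH4
Op 7: best P0=NH1 P1=NH4

Answer: P0:NH1 P1:NH4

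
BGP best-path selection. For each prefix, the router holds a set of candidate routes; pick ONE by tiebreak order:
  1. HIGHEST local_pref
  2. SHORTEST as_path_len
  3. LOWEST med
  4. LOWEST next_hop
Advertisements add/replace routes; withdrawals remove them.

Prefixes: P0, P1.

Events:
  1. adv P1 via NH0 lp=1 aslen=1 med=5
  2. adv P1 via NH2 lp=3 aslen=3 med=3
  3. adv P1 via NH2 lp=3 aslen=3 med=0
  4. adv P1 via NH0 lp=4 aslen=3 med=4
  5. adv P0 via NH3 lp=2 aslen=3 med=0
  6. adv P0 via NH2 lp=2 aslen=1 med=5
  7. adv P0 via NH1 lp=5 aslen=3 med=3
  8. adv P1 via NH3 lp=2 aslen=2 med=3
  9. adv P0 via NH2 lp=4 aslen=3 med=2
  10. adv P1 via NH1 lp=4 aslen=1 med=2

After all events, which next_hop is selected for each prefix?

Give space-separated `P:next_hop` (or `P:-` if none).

Op 1: best P0=- P1=NH0
Op 2: best P0=- P1=NH2
Op 3: best P0=- P1=NH2
Op 4: best P0=- P1=NH0
Op 5: best P0=NH3 P1=NH0
Op 6: best P0=NH2 P1=NH0
Op 7: best P0=NH1 P1=NH0
Op 8: best P0=NH1 P1=NH0
Op 9: best P0=NH1 P1=NH0
Op 10: best P0=NH1 P1=NH1

Answer: P0:NH1 P1:NH1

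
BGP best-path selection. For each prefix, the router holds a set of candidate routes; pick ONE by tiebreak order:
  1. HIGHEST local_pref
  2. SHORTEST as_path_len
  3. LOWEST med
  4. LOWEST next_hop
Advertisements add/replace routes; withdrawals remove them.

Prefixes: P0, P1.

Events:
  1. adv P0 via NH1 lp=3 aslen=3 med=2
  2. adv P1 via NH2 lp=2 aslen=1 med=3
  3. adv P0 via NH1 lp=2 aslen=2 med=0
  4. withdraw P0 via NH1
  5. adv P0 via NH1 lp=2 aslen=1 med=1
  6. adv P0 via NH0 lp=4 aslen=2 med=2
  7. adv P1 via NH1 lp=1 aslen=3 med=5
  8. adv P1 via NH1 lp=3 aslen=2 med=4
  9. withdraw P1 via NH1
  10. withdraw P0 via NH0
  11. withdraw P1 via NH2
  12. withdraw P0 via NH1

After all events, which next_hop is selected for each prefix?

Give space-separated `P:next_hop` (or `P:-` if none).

Op 1: best P0=NH1 P1=-
Op 2: best P0=NH1 P1=NH2
Op 3: best P0=NH1 P1=NH2
Op 4: best P0=- P1=NH2
Op 5: best P0=NH1 P1=NH2
Op 6: best P0=NH0 P1=NH2
Op 7: best P0=NH0 P1=NH2
Op 8: best P0=NH0 P1=NH1
Op 9: best P0=NH0 P1=NH2
Op 10: best P0=NH1 P1=NH2
Op 11: best P0=NH1 P1=-
Op 12: best P0=- P1=-

Answer: P0:- P1:-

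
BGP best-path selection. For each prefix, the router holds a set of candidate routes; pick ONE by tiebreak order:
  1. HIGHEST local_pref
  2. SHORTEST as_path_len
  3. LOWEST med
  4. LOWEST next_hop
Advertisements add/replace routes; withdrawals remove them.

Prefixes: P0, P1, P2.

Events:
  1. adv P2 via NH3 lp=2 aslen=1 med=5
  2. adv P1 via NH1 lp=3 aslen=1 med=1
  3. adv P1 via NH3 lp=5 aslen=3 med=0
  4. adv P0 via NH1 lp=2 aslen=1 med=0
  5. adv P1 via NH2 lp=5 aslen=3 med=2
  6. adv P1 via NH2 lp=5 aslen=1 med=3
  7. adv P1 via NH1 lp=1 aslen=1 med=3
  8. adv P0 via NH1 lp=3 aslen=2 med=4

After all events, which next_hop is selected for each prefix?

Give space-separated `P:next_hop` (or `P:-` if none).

Op 1: best P0=- P1=- P2=NH3
Op 2: best P0=- P1=NH1 P2=NH3
Op 3: best P0=- P1=NH3 P2=NH3
Op 4: best P0=NH1 P1=NH3 P2=NH3
Op 5: best P0=NH1 P1=NH3 P2=NH3
Op 6: best P0=NH1 P1=NH2 P2=NH3
Op 7: best P0=NH1 P1=NH2 P2=NH3
Op 8: best P0=NH1 P1=NH2 P2=NH3

Answer: P0:NH1 P1:NH2 P2:NH3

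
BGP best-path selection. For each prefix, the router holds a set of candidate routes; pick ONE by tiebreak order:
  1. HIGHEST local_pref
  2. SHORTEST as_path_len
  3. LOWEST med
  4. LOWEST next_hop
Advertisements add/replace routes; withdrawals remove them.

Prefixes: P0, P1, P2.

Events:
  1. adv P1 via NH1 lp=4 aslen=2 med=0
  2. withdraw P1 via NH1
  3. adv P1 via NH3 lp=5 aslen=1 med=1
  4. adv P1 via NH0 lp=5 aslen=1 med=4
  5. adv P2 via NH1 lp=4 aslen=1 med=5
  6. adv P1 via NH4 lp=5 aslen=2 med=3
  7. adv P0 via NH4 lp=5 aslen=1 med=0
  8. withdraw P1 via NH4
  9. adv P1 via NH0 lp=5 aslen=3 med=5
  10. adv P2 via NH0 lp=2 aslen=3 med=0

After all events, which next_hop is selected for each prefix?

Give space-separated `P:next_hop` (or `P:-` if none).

Op 1: best P0=- P1=NH1 P2=-
Op 2: best P0=- P1=- P2=-
Op 3: best P0=- P1=NH3 P2=-
Op 4: best P0=- P1=NH3 P2=-
Op 5: best P0=- P1=NH3 P2=NH1
Op 6: best P0=- P1=NH3 P2=NH1
Op 7: best P0=NH4 P1=NH3 P2=NH1
Op 8: best P0=NH4 P1=NH3 P2=NH1
Op 9: best P0=NH4 P1=NH3 P2=NH1
Op 10: best P0=NH4 P1=NH3 P2=NH1

Answer: P0:NH4 P1:NH3 P2:NH1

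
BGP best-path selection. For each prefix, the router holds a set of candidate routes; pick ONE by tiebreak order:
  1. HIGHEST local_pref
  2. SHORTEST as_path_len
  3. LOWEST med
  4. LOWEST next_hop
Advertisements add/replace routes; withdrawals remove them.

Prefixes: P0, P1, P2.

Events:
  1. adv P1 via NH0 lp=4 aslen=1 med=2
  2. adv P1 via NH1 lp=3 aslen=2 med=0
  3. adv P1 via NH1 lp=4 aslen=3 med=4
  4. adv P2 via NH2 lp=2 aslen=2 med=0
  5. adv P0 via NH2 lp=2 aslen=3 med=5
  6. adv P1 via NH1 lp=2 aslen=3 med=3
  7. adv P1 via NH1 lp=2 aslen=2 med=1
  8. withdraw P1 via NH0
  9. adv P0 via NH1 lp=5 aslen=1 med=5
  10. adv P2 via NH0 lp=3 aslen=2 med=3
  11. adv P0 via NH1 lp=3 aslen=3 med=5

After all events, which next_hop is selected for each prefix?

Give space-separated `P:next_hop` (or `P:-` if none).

Op 1: best P0=- P1=NH0 P2=-
Op 2: best P0=- P1=NH0 P2=-
Op 3: best P0=- P1=NH0 P2=-
Op 4: best P0=- P1=NH0 P2=NH2
Op 5: best P0=NH2 P1=NH0 P2=NH2
Op 6: best P0=NH2 P1=NH0 P2=NH2
Op 7: best P0=NH2 P1=NH0 P2=NH2
Op 8: best P0=NH2 P1=NH1 P2=NH2
Op 9: best P0=NH1 P1=NH1 P2=NH2
Op 10: best P0=NH1 P1=NH1 P2=NH0
Op 11: best P0=NH1 P1=NH1 P2=NH0

Answer: P0:NH1 P1:NH1 P2:NH0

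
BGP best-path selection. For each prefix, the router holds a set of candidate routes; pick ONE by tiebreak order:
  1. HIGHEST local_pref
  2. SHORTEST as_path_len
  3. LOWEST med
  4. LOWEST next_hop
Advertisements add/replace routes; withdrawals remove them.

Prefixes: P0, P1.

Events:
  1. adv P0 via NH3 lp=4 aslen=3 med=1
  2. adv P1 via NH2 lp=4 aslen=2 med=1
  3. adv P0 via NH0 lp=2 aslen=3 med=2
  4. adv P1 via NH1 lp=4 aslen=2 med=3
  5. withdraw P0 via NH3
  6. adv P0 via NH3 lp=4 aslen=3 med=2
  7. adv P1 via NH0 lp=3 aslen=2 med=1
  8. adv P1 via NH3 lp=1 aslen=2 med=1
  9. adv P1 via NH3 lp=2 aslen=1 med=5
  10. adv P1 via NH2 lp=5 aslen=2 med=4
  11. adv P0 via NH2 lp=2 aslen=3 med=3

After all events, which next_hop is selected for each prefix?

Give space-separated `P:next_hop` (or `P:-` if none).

Op 1: best P0=NH3 P1=-
Op 2: best P0=NH3 P1=NH2
Op 3: best P0=NH3 P1=NH2
Op 4: best P0=NH3 P1=NH2
Op 5: best P0=NH0 P1=NH2
Op 6: best P0=NH3 P1=NH2
Op 7: best P0=NH3 P1=NH2
Op 8: best P0=NH3 P1=NH2
Op 9: best P0=NH3 P1=NH2
Op 10: best P0=NH3 P1=NH2
Op 11: best P0=NH3 P1=NH2

Answer: P0:NH3 P1:NH2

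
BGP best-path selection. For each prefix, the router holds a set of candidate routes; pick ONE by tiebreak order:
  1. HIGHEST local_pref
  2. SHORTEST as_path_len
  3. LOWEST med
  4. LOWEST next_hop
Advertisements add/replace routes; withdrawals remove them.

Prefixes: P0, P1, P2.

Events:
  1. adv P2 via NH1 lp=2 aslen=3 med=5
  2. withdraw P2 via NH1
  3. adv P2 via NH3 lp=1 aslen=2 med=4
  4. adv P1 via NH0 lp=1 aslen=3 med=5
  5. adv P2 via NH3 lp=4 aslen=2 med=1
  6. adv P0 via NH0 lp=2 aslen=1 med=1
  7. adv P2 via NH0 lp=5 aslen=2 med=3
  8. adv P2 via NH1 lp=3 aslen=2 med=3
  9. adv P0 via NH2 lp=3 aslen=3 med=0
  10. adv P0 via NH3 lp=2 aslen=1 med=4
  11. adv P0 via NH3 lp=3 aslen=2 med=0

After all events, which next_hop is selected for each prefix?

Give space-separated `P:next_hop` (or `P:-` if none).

Answer: P0:NH3 P1:NH0 P2:NH0

Derivation:
Op 1: best P0=- P1=- P2=NH1
Op 2: best P0=- P1=- P2=-
Op 3: best P0=- P1=- P2=NH3
Op 4: best P0=- P1=NH0 P2=NH3
Op 5: best P0=- P1=NH0 P2=NH3
Op 6: best P0=NH0 P1=NH0 P2=NH3
Op 7: best P0=NH0 P1=NH0 P2=NH0
Op 8: best P0=NH0 P1=NH0 P2=NH0
Op 9: best P0=NH2 P1=NH0 P2=NH0
Op 10: best P0=NH2 P1=NH0 P2=NH0
Op 11: best P0=NH3 P1=NH0 P2=NH0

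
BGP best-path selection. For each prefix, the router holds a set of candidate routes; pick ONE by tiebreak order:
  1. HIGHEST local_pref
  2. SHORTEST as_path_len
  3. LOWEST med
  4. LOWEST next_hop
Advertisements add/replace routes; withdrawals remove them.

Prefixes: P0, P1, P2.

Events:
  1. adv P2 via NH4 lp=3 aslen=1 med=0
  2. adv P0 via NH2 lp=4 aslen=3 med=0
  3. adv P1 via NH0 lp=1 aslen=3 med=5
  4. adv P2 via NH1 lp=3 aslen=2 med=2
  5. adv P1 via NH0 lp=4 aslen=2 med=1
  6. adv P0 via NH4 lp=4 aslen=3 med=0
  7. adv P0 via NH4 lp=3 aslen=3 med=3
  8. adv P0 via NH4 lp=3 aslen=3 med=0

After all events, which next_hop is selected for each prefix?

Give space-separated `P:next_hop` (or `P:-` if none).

Op 1: best P0=- P1=- P2=NH4
Op 2: best P0=NH2 P1=- P2=NH4
Op 3: best P0=NH2 P1=NH0 P2=NH4
Op 4: best P0=NH2 P1=NH0 P2=NH4
Op 5: best P0=NH2 P1=NH0 P2=NH4
Op 6: best P0=NH2 P1=NH0 P2=NH4
Op 7: best P0=NH2 P1=NH0 P2=NH4
Op 8: best P0=NH2 P1=NH0 P2=NH4

Answer: P0:NH2 P1:NH0 P2:NH4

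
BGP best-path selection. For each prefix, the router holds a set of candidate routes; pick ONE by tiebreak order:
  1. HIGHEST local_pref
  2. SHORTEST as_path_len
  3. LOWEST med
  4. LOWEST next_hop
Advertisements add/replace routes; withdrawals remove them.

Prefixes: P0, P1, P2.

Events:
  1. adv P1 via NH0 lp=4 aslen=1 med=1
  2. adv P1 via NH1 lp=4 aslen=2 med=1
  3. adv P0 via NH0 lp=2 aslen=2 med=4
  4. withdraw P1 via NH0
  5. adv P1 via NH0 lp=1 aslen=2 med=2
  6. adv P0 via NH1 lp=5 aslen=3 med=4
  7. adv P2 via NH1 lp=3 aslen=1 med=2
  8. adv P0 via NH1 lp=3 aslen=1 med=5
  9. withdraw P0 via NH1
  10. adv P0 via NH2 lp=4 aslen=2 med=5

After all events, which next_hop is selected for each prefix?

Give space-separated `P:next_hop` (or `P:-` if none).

Op 1: best P0=- P1=NH0 P2=-
Op 2: best P0=- P1=NH0 P2=-
Op 3: best P0=NH0 P1=NH0 P2=-
Op 4: best P0=NH0 P1=NH1 P2=-
Op 5: best P0=NH0 P1=NH1 P2=-
Op 6: best P0=NH1 P1=NH1 P2=-
Op 7: best P0=NH1 P1=NH1 P2=NH1
Op 8: best P0=NH1 P1=NH1 P2=NH1
Op 9: best P0=NH0 P1=NH1 P2=NH1
Op 10: best P0=NH2 P1=NH1 P2=NH1

Answer: P0:NH2 P1:NH1 P2:NH1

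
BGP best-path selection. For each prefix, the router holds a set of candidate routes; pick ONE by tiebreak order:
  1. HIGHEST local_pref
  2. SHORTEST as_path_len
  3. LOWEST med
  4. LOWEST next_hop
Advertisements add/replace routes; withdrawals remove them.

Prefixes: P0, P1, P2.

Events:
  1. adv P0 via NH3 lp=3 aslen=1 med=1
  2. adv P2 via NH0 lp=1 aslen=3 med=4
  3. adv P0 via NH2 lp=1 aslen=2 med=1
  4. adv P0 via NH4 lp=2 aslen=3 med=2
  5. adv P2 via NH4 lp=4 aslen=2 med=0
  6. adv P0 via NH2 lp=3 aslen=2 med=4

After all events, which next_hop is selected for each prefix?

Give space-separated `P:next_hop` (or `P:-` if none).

Answer: P0:NH3 P1:- P2:NH4

Derivation:
Op 1: best P0=NH3 P1=- P2=-
Op 2: best P0=NH3 P1=- P2=NH0
Op 3: best P0=NH3 P1=- P2=NH0
Op 4: best P0=NH3 P1=- P2=NH0
Op 5: best P0=NH3 P1=- P2=NH4
Op 6: best P0=NH3 P1=- P2=NH4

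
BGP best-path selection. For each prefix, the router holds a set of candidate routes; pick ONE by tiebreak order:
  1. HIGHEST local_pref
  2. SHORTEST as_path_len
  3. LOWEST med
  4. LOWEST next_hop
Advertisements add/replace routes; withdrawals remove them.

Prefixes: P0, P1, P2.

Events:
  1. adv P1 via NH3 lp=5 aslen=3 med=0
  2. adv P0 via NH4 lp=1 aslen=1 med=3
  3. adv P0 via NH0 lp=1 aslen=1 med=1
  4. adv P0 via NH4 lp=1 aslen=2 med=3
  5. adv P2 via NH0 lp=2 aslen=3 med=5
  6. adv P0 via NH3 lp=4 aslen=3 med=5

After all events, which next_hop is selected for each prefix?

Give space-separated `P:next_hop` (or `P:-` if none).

Answer: P0:NH3 P1:NH3 P2:NH0

Derivation:
Op 1: best P0=- P1=NH3 P2=-
Op 2: best P0=NH4 P1=NH3 P2=-
Op 3: best P0=NH0 P1=NH3 P2=-
Op 4: best P0=NH0 P1=NH3 P2=-
Op 5: best P0=NH0 P1=NH3 P2=NH0
Op 6: best P0=NH3 P1=NH3 P2=NH0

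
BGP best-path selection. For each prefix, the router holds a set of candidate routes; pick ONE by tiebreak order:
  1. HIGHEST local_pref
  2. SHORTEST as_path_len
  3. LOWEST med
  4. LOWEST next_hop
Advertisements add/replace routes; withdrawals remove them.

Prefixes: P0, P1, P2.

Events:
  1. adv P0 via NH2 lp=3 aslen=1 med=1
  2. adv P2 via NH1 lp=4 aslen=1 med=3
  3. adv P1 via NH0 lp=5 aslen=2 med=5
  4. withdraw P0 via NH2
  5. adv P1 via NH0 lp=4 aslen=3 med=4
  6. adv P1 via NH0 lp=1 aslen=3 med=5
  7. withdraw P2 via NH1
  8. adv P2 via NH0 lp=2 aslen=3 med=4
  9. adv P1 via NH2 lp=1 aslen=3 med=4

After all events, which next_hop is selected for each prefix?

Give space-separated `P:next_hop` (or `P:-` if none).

Answer: P0:- P1:NH2 P2:NH0

Derivation:
Op 1: best P0=NH2 P1=- P2=-
Op 2: best P0=NH2 P1=- P2=NH1
Op 3: best P0=NH2 P1=NH0 P2=NH1
Op 4: best P0=- P1=NH0 P2=NH1
Op 5: best P0=- P1=NH0 P2=NH1
Op 6: best P0=- P1=NH0 P2=NH1
Op 7: best P0=- P1=NH0 P2=-
Op 8: best P0=- P1=NH0 P2=NH0
Op 9: best P0=- P1=NH2 P2=NH0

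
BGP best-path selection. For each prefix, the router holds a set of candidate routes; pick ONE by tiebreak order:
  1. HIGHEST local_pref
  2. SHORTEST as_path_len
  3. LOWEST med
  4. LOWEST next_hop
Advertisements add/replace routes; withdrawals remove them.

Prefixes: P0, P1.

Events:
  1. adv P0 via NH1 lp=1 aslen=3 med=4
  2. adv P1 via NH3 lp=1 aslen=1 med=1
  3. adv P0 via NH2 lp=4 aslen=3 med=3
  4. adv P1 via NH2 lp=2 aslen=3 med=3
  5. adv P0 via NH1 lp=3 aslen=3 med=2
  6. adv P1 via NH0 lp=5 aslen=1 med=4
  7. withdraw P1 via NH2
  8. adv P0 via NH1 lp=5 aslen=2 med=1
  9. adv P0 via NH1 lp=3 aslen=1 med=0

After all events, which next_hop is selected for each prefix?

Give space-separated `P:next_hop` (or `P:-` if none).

Op 1: best P0=NH1 P1=-
Op 2: best P0=NH1 P1=NH3
Op 3: best P0=NH2 P1=NH3
Op 4: best P0=NH2 P1=NH2
Op 5: best P0=NH2 P1=NH2
Op 6: best P0=NH2 P1=NH0
Op 7: best P0=NH2 P1=NH0
Op 8: best P0=NH1 P1=NH0
Op 9: best P0=NH2 P1=NH0

Answer: P0:NH2 P1:NH0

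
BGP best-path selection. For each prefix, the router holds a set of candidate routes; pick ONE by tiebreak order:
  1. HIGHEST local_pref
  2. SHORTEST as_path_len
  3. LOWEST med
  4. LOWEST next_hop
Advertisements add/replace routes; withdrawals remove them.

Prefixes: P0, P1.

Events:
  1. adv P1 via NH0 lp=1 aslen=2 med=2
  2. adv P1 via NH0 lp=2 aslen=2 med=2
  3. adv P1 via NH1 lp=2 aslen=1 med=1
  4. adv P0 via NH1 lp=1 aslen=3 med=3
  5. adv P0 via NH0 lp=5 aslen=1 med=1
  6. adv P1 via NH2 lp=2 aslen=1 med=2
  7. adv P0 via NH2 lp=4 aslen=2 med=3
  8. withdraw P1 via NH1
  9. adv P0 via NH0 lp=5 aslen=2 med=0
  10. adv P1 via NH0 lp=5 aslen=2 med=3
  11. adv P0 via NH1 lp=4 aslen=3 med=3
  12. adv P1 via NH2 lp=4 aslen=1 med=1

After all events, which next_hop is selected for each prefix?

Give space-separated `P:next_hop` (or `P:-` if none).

Answer: P0:NH0 P1:NH0

Derivation:
Op 1: best P0=- P1=NH0
Op 2: best P0=- P1=NH0
Op 3: best P0=- P1=NH1
Op 4: best P0=NH1 P1=NH1
Op 5: best P0=NH0 P1=NH1
Op 6: best P0=NH0 P1=NH1
Op 7: best P0=NH0 P1=NH1
Op 8: best P0=NH0 P1=NH2
Op 9: best P0=NH0 P1=NH2
Op 10: best P0=NH0 P1=NH0
Op 11: best P0=NH0 P1=NH0
Op 12: best P0=NH0 P1=NH0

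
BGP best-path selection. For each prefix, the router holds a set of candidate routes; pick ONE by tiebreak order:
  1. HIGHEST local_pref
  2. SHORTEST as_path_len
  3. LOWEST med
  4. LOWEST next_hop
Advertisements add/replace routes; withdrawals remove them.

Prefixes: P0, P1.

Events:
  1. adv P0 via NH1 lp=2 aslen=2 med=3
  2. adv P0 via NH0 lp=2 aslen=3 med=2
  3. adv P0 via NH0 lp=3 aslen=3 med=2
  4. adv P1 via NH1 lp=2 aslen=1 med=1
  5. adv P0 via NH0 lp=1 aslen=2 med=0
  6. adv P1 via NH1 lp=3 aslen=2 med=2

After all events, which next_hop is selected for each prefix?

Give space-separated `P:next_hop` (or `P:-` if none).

Answer: P0:NH1 P1:NH1

Derivation:
Op 1: best P0=NH1 P1=-
Op 2: best P0=NH1 P1=-
Op 3: best P0=NH0 P1=-
Op 4: best P0=NH0 P1=NH1
Op 5: best P0=NH1 P1=NH1
Op 6: best P0=NH1 P1=NH1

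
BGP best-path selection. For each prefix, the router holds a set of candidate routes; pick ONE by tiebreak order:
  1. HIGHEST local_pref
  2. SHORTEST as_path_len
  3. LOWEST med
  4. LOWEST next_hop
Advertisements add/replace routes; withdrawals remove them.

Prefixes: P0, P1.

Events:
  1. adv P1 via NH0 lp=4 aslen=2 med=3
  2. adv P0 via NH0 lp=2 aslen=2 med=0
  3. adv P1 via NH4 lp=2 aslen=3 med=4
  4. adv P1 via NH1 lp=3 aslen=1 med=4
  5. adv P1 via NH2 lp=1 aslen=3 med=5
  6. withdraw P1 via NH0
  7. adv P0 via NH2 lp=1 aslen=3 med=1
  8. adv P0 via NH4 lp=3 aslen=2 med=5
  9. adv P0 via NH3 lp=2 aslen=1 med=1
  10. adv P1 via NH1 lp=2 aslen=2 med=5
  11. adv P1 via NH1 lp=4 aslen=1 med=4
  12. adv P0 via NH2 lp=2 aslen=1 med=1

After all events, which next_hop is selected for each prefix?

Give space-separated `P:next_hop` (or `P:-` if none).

Answer: P0:NH4 P1:NH1

Derivation:
Op 1: best P0=- P1=NH0
Op 2: best P0=NH0 P1=NH0
Op 3: best P0=NH0 P1=NH0
Op 4: best P0=NH0 P1=NH0
Op 5: best P0=NH0 P1=NH0
Op 6: best P0=NH0 P1=NH1
Op 7: best P0=NH0 P1=NH1
Op 8: best P0=NH4 P1=NH1
Op 9: best P0=NH4 P1=NH1
Op 10: best P0=NH4 P1=NH1
Op 11: best P0=NH4 P1=NH1
Op 12: best P0=NH4 P1=NH1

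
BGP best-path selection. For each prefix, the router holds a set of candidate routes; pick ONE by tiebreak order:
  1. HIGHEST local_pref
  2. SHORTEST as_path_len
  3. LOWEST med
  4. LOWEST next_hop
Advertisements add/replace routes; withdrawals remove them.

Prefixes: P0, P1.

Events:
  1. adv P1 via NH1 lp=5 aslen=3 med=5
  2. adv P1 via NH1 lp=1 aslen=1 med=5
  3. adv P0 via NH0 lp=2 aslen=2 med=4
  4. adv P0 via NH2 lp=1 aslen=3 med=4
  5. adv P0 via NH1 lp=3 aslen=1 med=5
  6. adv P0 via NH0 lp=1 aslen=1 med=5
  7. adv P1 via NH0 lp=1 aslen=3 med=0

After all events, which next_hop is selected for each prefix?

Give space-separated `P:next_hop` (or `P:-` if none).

Answer: P0:NH1 P1:NH1

Derivation:
Op 1: best P0=- P1=NH1
Op 2: best P0=- P1=NH1
Op 3: best P0=NH0 P1=NH1
Op 4: best P0=NH0 P1=NH1
Op 5: best P0=NH1 P1=NH1
Op 6: best P0=NH1 P1=NH1
Op 7: best P0=NH1 P1=NH1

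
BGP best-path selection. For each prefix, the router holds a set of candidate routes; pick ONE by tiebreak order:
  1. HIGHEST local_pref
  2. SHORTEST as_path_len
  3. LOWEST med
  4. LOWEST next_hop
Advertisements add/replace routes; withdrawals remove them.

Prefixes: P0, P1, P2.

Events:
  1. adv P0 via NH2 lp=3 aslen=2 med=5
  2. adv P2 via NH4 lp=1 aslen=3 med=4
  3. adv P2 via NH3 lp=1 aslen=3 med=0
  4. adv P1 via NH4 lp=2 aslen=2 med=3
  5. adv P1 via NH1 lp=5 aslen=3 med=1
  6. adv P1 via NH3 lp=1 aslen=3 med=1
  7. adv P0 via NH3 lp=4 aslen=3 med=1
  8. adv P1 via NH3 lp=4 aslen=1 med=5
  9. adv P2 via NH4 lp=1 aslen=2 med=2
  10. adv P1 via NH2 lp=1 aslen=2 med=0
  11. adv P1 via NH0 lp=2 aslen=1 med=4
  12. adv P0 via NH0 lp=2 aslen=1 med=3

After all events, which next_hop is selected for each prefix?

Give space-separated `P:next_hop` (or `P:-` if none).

Answer: P0:NH3 P1:NH1 P2:NH4

Derivation:
Op 1: best P0=NH2 P1=- P2=-
Op 2: best P0=NH2 P1=- P2=NH4
Op 3: best P0=NH2 P1=- P2=NH3
Op 4: best P0=NH2 P1=NH4 P2=NH3
Op 5: best P0=NH2 P1=NH1 P2=NH3
Op 6: best P0=NH2 P1=NH1 P2=NH3
Op 7: best P0=NH3 P1=NH1 P2=NH3
Op 8: best P0=NH3 P1=NH1 P2=NH3
Op 9: best P0=NH3 P1=NH1 P2=NH4
Op 10: best P0=NH3 P1=NH1 P2=NH4
Op 11: best P0=NH3 P1=NH1 P2=NH4
Op 12: best P0=NH3 P1=NH1 P2=NH4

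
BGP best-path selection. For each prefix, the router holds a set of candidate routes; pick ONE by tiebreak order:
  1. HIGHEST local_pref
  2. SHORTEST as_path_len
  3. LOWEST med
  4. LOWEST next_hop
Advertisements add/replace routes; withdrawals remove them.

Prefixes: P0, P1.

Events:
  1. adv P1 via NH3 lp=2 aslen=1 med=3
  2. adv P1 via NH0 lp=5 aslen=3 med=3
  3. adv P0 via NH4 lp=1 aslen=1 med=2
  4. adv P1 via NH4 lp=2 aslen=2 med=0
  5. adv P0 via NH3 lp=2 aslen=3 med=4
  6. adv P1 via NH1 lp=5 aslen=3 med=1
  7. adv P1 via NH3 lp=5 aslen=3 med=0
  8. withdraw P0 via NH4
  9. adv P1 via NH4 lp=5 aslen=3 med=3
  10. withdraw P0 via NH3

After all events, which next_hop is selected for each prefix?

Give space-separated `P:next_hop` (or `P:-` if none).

Answer: P0:- P1:NH3

Derivation:
Op 1: best P0=- P1=NH3
Op 2: best P0=- P1=NH0
Op 3: best P0=NH4 P1=NH0
Op 4: best P0=NH4 P1=NH0
Op 5: best P0=NH3 P1=NH0
Op 6: best P0=NH3 P1=NH1
Op 7: best P0=NH3 P1=NH3
Op 8: best P0=NH3 P1=NH3
Op 9: best P0=NH3 P1=NH3
Op 10: best P0=- P1=NH3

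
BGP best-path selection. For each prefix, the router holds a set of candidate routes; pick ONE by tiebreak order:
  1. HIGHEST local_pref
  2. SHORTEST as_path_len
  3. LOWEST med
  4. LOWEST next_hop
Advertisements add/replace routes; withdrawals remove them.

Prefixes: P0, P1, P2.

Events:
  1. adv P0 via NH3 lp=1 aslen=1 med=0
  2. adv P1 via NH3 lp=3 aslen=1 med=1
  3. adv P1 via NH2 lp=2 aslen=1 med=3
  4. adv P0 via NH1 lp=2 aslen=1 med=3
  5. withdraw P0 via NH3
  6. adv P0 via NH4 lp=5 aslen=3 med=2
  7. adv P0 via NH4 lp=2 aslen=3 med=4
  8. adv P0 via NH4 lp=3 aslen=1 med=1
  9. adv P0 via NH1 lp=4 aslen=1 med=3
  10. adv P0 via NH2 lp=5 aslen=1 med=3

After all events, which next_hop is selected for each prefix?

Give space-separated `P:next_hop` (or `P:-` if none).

Answer: P0:NH2 P1:NH3 P2:-

Derivation:
Op 1: best P0=NH3 P1=- P2=-
Op 2: best P0=NH3 P1=NH3 P2=-
Op 3: best P0=NH3 P1=NH3 P2=-
Op 4: best P0=NH1 P1=NH3 P2=-
Op 5: best P0=NH1 P1=NH3 P2=-
Op 6: best P0=NH4 P1=NH3 P2=-
Op 7: best P0=NH1 P1=NH3 P2=-
Op 8: best P0=NH4 P1=NH3 P2=-
Op 9: best P0=NH1 P1=NH3 P2=-
Op 10: best P0=NH2 P1=NH3 P2=-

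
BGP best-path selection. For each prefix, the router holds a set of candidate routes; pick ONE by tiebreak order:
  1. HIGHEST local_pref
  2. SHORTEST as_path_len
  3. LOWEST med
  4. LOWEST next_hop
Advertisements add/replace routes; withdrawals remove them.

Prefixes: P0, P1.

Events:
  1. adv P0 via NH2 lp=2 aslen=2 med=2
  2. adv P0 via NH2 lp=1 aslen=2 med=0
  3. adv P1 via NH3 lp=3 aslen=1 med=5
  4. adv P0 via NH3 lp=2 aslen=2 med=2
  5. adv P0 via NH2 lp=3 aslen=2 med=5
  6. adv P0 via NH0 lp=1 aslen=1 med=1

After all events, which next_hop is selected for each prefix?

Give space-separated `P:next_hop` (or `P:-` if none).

Answer: P0:NH2 P1:NH3

Derivation:
Op 1: best P0=NH2 P1=-
Op 2: best P0=NH2 P1=-
Op 3: best P0=NH2 P1=NH3
Op 4: best P0=NH3 P1=NH3
Op 5: best P0=NH2 P1=NH3
Op 6: best P0=NH2 P1=NH3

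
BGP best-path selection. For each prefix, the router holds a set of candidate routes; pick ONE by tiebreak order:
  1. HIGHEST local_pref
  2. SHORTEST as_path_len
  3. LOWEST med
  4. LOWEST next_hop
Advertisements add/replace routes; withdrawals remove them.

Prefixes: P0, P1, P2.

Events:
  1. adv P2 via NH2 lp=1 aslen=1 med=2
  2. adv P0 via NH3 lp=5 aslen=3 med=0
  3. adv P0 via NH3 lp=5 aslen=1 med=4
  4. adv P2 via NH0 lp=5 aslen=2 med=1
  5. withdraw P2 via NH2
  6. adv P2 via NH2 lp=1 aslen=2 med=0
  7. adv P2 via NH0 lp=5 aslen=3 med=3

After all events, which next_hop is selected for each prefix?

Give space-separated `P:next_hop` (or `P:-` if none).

Op 1: best P0=- P1=- P2=NH2
Op 2: best P0=NH3 P1=- P2=NH2
Op 3: best P0=NH3 P1=- P2=NH2
Op 4: best P0=NH3 P1=- P2=NH0
Op 5: best P0=NH3 P1=- P2=NH0
Op 6: best P0=NH3 P1=- P2=NH0
Op 7: best P0=NH3 P1=- P2=NH0

Answer: P0:NH3 P1:- P2:NH0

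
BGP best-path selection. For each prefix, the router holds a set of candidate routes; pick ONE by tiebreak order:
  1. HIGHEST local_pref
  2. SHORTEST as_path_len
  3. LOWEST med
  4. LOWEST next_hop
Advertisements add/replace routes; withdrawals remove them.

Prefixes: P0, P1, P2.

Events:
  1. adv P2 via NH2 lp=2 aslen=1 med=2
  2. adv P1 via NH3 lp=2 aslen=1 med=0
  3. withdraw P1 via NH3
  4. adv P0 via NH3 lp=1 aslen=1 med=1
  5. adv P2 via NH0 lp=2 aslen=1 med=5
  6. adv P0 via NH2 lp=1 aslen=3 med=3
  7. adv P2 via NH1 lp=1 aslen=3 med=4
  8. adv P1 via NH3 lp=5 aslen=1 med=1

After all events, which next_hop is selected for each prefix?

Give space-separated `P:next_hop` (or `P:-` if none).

Op 1: best P0=- P1=- P2=NH2
Op 2: best P0=- P1=NH3 P2=NH2
Op 3: best P0=- P1=- P2=NH2
Op 4: best P0=NH3 P1=- P2=NH2
Op 5: best P0=NH3 P1=- P2=NH2
Op 6: best P0=NH3 P1=- P2=NH2
Op 7: best P0=NH3 P1=- P2=NH2
Op 8: best P0=NH3 P1=NH3 P2=NH2

Answer: P0:NH3 P1:NH3 P2:NH2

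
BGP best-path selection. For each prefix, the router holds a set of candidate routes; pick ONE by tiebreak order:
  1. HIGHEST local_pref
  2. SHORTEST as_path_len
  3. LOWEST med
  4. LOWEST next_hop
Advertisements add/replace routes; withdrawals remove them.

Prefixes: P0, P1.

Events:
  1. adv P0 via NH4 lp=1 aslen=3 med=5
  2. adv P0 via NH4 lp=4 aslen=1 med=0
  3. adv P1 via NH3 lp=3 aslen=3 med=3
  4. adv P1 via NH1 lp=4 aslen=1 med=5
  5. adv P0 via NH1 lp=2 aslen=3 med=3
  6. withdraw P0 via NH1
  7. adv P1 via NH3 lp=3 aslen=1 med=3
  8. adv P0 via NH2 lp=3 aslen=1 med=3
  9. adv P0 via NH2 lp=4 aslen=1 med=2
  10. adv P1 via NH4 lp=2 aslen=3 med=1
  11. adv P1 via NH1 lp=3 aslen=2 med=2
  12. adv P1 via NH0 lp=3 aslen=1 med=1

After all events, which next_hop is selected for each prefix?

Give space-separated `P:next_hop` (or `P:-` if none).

Op 1: best P0=NH4 P1=-
Op 2: best P0=NH4 P1=-
Op 3: best P0=NH4 P1=NH3
Op 4: best P0=NH4 P1=NH1
Op 5: best P0=NH4 P1=NH1
Op 6: best P0=NH4 P1=NH1
Op 7: best P0=NH4 P1=NH1
Op 8: best P0=NH4 P1=NH1
Op 9: best P0=NH4 P1=NH1
Op 10: best P0=NH4 P1=NH1
Op 11: best P0=NH4 P1=NH3
Op 12: best P0=NH4 P1=NH0

Answer: P0:NH4 P1:NH0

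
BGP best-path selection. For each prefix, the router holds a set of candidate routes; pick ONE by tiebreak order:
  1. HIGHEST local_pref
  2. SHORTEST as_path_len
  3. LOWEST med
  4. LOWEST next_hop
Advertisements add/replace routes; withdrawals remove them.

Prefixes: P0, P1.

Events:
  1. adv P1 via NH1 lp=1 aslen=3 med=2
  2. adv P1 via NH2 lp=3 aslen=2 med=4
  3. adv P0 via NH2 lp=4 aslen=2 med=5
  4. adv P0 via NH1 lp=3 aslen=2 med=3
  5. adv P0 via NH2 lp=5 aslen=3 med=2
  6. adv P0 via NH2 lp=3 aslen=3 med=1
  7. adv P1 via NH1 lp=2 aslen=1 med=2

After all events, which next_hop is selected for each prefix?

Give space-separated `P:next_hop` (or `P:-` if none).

Op 1: best P0=- P1=NH1
Op 2: best P0=- P1=NH2
Op 3: best P0=NH2 P1=NH2
Op 4: best P0=NH2 P1=NH2
Op 5: best P0=NH2 P1=NH2
Op 6: best P0=NH1 P1=NH2
Op 7: best P0=NH1 P1=NH2

Answer: P0:NH1 P1:NH2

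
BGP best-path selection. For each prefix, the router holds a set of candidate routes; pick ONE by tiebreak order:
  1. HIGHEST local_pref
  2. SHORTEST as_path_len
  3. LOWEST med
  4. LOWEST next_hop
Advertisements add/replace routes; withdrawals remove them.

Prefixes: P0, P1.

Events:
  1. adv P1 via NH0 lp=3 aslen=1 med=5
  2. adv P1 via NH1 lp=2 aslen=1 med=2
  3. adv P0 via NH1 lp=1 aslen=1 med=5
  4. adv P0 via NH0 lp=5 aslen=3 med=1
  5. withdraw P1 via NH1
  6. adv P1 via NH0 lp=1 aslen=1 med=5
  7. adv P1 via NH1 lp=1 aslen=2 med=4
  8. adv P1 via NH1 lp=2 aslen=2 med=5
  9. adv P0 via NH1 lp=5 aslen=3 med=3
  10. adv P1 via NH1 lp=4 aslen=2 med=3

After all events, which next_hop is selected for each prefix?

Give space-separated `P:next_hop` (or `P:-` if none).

Op 1: best P0=- P1=NH0
Op 2: best P0=- P1=NH0
Op 3: best P0=NH1 P1=NH0
Op 4: best P0=NH0 P1=NH0
Op 5: best P0=NH0 P1=NH0
Op 6: best P0=NH0 P1=NH0
Op 7: best P0=NH0 P1=NH0
Op 8: best P0=NH0 P1=NH1
Op 9: best P0=NH0 P1=NH1
Op 10: best P0=NH0 P1=NH1

Answer: P0:NH0 P1:NH1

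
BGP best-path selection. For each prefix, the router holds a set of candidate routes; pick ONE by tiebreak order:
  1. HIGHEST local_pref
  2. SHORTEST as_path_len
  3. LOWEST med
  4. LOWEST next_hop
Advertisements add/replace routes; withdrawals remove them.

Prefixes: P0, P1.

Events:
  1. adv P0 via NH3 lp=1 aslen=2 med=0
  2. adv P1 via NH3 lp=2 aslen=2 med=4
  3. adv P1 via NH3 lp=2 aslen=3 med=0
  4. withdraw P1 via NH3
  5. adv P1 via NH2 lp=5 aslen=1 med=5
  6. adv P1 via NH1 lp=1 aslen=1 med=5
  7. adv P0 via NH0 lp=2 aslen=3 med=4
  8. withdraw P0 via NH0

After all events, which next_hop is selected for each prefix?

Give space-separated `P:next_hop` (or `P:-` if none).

Answer: P0:NH3 P1:NH2

Derivation:
Op 1: best P0=NH3 P1=-
Op 2: best P0=NH3 P1=NH3
Op 3: best P0=NH3 P1=NH3
Op 4: best P0=NH3 P1=-
Op 5: best P0=NH3 P1=NH2
Op 6: best P0=NH3 P1=NH2
Op 7: best P0=NH0 P1=NH2
Op 8: best P0=NH3 P1=NH2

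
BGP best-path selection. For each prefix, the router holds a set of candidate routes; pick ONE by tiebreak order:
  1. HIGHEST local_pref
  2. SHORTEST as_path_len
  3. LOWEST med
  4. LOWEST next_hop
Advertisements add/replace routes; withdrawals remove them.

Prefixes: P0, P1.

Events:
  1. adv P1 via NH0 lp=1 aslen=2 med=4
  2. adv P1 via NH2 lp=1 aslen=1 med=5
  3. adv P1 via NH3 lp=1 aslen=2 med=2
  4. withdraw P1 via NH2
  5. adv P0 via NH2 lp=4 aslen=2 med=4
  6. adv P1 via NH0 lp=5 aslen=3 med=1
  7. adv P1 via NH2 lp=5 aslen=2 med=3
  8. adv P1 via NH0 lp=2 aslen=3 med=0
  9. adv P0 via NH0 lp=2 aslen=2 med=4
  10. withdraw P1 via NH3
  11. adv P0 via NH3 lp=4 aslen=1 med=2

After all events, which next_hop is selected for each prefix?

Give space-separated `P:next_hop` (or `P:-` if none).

Answer: P0:NH3 P1:NH2

Derivation:
Op 1: best P0=- P1=NH0
Op 2: best P0=- P1=NH2
Op 3: best P0=- P1=NH2
Op 4: best P0=- P1=NH3
Op 5: best P0=NH2 P1=NH3
Op 6: best P0=NH2 P1=NH0
Op 7: best P0=NH2 P1=NH2
Op 8: best P0=NH2 P1=NH2
Op 9: best P0=NH2 P1=NH2
Op 10: best P0=NH2 P1=NH2
Op 11: best P0=NH3 P1=NH2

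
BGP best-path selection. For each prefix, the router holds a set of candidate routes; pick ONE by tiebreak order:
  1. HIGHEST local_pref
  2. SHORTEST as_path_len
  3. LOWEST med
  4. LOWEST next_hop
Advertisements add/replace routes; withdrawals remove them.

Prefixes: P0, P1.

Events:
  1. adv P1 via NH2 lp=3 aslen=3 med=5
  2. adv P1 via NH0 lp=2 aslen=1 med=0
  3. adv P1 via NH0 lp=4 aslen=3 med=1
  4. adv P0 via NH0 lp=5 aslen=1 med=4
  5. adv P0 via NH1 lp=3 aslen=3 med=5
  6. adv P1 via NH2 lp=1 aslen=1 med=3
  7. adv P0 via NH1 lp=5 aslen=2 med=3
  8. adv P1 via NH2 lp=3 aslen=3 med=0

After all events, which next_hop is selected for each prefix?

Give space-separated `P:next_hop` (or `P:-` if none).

Op 1: best P0=- P1=NH2
Op 2: best P0=- P1=NH2
Op 3: best P0=- P1=NH0
Op 4: best P0=NH0 P1=NH0
Op 5: best P0=NH0 P1=NH0
Op 6: best P0=NH0 P1=NH0
Op 7: best P0=NH0 P1=NH0
Op 8: best P0=NH0 P1=NH0

Answer: P0:NH0 P1:NH0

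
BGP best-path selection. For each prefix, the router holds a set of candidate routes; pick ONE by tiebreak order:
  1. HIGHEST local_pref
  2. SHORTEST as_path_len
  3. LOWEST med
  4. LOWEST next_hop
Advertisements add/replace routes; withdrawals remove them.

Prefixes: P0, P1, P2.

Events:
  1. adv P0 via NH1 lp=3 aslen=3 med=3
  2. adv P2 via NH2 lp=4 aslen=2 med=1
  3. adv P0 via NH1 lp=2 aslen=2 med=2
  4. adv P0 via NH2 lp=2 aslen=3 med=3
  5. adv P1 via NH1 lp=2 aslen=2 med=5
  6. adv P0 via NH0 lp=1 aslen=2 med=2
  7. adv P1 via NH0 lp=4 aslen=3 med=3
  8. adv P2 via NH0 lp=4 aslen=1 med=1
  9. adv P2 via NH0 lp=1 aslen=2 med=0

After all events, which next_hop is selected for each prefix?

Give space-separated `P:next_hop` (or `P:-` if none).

Answer: P0:NH1 P1:NH0 P2:NH2

Derivation:
Op 1: best P0=NH1 P1=- P2=-
Op 2: best P0=NH1 P1=- P2=NH2
Op 3: best P0=NH1 P1=- P2=NH2
Op 4: best P0=NH1 P1=- P2=NH2
Op 5: best P0=NH1 P1=NH1 P2=NH2
Op 6: best P0=NH1 P1=NH1 P2=NH2
Op 7: best P0=NH1 P1=NH0 P2=NH2
Op 8: best P0=NH1 P1=NH0 P2=NH0
Op 9: best P0=NH1 P1=NH0 P2=NH2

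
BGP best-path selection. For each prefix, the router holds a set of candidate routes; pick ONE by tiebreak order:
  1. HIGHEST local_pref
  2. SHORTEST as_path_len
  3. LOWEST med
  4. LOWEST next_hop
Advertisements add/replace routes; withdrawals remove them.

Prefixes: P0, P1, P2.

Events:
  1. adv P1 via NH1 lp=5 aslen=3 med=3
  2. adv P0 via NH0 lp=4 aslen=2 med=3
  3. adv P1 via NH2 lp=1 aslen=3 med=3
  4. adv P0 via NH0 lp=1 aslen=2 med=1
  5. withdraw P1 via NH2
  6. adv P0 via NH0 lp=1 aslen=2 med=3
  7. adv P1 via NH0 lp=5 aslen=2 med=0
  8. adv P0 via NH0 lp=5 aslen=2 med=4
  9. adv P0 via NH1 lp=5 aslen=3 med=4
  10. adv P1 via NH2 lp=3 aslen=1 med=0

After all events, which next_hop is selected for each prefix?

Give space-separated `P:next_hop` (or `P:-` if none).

Answer: P0:NH0 P1:NH0 P2:-

Derivation:
Op 1: best P0=- P1=NH1 P2=-
Op 2: best P0=NH0 P1=NH1 P2=-
Op 3: best P0=NH0 P1=NH1 P2=-
Op 4: best P0=NH0 P1=NH1 P2=-
Op 5: best P0=NH0 P1=NH1 P2=-
Op 6: best P0=NH0 P1=NH1 P2=-
Op 7: best P0=NH0 P1=NH0 P2=-
Op 8: best P0=NH0 P1=NH0 P2=-
Op 9: best P0=NH0 P1=NH0 P2=-
Op 10: best P0=NH0 P1=NH0 P2=-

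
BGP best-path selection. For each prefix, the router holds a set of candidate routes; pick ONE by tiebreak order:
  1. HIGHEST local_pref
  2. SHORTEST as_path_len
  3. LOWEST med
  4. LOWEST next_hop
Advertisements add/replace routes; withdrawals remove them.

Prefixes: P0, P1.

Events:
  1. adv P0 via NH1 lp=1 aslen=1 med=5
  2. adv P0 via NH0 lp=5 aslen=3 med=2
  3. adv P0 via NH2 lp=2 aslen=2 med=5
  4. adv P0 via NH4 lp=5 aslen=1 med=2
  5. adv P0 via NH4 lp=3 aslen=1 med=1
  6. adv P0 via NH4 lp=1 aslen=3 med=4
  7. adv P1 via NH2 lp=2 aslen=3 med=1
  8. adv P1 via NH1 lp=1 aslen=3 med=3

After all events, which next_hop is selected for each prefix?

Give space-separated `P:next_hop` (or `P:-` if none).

Op 1: best P0=NH1 P1=-
Op 2: best P0=NH0 P1=-
Op 3: best P0=NH0 P1=-
Op 4: best P0=NH4 P1=-
Op 5: best P0=NH0 P1=-
Op 6: best P0=NH0 P1=-
Op 7: best P0=NH0 P1=NH2
Op 8: best P0=NH0 P1=NH2

Answer: P0:NH0 P1:NH2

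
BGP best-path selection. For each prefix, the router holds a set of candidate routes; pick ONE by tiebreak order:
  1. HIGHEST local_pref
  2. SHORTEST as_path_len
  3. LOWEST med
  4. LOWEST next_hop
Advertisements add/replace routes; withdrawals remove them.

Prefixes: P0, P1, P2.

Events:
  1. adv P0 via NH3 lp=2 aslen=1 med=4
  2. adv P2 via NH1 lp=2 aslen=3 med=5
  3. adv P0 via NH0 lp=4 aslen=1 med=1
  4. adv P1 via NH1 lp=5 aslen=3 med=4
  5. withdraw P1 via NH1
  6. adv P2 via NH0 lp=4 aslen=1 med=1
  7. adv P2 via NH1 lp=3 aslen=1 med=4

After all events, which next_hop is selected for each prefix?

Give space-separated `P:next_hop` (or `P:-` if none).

Op 1: best P0=NH3 P1=- P2=-
Op 2: best P0=NH3 P1=- P2=NH1
Op 3: best P0=NH0 P1=- P2=NH1
Op 4: best P0=NH0 P1=NH1 P2=NH1
Op 5: best P0=NH0 P1=- P2=NH1
Op 6: best P0=NH0 P1=- P2=NH0
Op 7: best P0=NH0 P1=- P2=NH0

Answer: P0:NH0 P1:- P2:NH0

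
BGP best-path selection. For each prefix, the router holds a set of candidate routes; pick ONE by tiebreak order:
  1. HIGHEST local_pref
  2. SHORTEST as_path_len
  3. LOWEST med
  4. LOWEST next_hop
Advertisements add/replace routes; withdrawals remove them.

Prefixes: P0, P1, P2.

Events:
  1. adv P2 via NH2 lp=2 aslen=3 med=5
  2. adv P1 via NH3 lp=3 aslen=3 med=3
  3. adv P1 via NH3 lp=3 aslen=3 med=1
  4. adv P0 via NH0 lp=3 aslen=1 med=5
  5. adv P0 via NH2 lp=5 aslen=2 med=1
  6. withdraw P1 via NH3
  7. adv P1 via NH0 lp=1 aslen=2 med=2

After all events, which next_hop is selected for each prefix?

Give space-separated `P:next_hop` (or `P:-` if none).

Op 1: best P0=- P1=- P2=NH2
Op 2: best P0=- P1=NH3 P2=NH2
Op 3: best P0=- P1=NH3 P2=NH2
Op 4: best P0=NH0 P1=NH3 P2=NH2
Op 5: best P0=NH2 P1=NH3 P2=NH2
Op 6: best P0=NH2 P1=- P2=NH2
Op 7: best P0=NH2 P1=NH0 P2=NH2

Answer: P0:NH2 P1:NH0 P2:NH2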